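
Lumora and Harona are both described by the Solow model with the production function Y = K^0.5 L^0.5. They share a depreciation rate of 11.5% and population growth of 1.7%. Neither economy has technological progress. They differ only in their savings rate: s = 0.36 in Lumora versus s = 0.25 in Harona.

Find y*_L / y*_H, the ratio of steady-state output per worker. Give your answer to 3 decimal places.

Steady-state y* = [s/(n + δ)]^(α/(1−α)), so the ratio is [ (s_L/(n + δ)_L) / (s_H/(n + δ)_H) ]^1.
s_L/(n + δ)_L = 0.36/0.132 = 2.7273; s_H/(n + δ)_H = 0.25/0.132 = 1.8939.
Ratio = (2.7273/1.8939)^1 = 1.4400^1 ≈ 1.4400

y*_L / y*_H ≈ 1.440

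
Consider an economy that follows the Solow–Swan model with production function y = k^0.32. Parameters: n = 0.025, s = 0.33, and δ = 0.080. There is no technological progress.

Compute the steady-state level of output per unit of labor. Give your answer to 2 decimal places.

In steady state, investment equals break-even investment: s·k^α = (n + δ)·k.
Rearranging, k^(1−α) = s / (n + δ).
k^0.68 = 0.33 / (0.025 + 0.080) = 0.33 / 0.105 = 3.1429
k* = 3.1429^(1/0.68) ≈ 5.3873
y* = (k*)^α = 5.3873^0.32 ≈ 1.7141

y* = 1.71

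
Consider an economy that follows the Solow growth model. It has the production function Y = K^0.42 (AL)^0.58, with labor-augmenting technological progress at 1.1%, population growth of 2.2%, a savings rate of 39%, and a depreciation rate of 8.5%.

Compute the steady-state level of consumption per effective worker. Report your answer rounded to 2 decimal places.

c* = 1.45

Steady state requires s·f(k) = (n + g + δ)·k, i.e. s·k^α = (n + g + δ)·k.
Dividing both sides by k: k^(1−α) = s / (n + g + δ).
k^0.58 = 0.39 / (0.022 + 0.011 + 0.085) = 0.39 / 0.118 = 3.3051
k* = 3.3051^(1/0.58) ≈ 7.8550
y* = (k*)^α = 7.8550^0.42 ≈ 2.3766
c* = (1 − s)·y* = (1 − 0.39) × 2.3766 ≈ 1.4497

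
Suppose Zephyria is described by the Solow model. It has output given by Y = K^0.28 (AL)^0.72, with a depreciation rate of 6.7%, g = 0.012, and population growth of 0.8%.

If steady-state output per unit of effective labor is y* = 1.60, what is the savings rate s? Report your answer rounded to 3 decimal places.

At the steady state, Δk = 0, so s·k^α = (n + g + δ)·k.
Since y* = [s/(n + g + δ)]^(α/(1−α)), we have s/(n + g + δ) = (y*)^((1−α)/α) = 1.60^2.5714 = 3.3487.
Therefore s = 3.3487 × (n + g + δ) = 3.3487 × 0.087 = 0.2913.

s ≈ 0.291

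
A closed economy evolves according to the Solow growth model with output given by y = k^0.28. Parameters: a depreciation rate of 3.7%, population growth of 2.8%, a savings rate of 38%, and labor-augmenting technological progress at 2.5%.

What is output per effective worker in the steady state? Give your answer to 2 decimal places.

In steady state, investment equals break-even investment: s·k^α = (n + g + δ)·k.
Rearranging, k^(1−α) = s / (n + g + δ).
k^0.72 = 0.38 / (0.028 + 0.025 + 0.037) = 0.38 / 0.090 = 4.2222
k* = 4.2222^(1/0.72) ≈ 7.3927
y* = (k*)^α = 7.3927^0.28 ≈ 1.7509

y* = 1.75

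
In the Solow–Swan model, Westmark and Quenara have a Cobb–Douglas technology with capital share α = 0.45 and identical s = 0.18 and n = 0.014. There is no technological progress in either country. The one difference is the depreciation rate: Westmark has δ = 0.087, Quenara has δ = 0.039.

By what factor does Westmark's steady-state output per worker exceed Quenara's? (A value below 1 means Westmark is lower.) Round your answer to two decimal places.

Steady-state y* = [s/(n + δ)]^(α/(1−α)), so the ratio is [ (s_W/(n + δ)_W) / (s_Q/(n + δ)_Q) ]^0.8182.
s_W/(n + δ)_W = 0.18/0.101 = 1.7822; s_Q/(n + δ)_Q = 0.18/0.053 = 3.3962.
Ratio = (1.7822/3.3962)^0.8182 = 0.5248^0.8182 ≈ 0.5901

y*_W / y*_Q ≈ 0.59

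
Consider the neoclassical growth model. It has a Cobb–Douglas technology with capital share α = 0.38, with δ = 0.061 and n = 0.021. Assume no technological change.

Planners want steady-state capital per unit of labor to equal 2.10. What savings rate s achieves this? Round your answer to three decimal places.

s ≈ 0.130

In steady state, investment equals break-even investment: s·k^α = (n + δ)·k.
So s / (n + δ) = (k*)^(1−α) = 2.10^0.62 = 1.5841.
Therefore s = 1.5841 × (n + δ) = 1.5841 × 0.082 = 0.1299.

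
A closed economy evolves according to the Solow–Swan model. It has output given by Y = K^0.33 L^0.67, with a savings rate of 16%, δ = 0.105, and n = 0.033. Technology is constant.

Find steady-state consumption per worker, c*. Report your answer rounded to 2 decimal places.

c* = 0.90

At the steady state, Δk = 0, so s·k^α = (n + δ)·k.
Dividing both sides by k: k^(1−α) = s / (n + δ).
k^0.67 = 0.16 / (0.033 + 0.105) = 0.16 / 0.138 = 1.1594
k* = 1.1594^(1/0.67) ≈ 1.2470
y* = (k*)^α = 1.2470^0.33 ≈ 1.0756
c* = (1 − s)·y* = (1 − 0.16) × 1.0756 ≈ 0.9035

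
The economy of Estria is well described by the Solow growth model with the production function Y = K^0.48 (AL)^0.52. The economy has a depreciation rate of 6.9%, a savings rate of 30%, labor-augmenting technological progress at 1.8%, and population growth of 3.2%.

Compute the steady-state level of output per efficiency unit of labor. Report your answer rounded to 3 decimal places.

y* ≈ 2.348

Steady state requires s·f(k) = (n + g + δ)·k, i.e. s·k^α = (n + g + δ)·k.
Rearranging, k^(1−α) = s / (n + g + δ).
k^0.52 = 0.30 / (0.032 + 0.018 + 0.069) = 0.30 / 0.119 = 2.5210
k* = 2.5210^(1/0.52) ≈ 5.9191
y* = (k*)^α = 5.9191^0.48 ≈ 2.3479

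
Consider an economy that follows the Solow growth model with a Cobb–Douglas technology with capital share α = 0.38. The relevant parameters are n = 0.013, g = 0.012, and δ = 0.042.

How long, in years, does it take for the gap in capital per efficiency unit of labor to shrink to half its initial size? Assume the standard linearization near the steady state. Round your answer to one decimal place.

half-life ≈ 16.7 years

Near the steady state the convergence rate is λ = (1 − α)(n + g + δ).
λ = (1 − 0.38) × 0.067 = 0.62 × 0.067 = 0.04154
Half-life = ln 2 / λ = 0.6931 / 0.04154 ≈ 16.69 years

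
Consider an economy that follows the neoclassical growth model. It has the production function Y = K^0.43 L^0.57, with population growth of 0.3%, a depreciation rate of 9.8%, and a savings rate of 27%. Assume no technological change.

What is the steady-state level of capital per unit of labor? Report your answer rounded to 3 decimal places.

k* = 5.613

Steady state requires s·f(k) = (n + δ)·k, i.e. s·k^α = (n + δ)·k.
Rearranging, k^(1−α) = s / (n + δ).
k^0.57 = 0.27 / (0.003 + 0.098) = 0.27 / 0.101 = 2.6733
k* = 2.6733^(1/0.57) ≈ 5.6131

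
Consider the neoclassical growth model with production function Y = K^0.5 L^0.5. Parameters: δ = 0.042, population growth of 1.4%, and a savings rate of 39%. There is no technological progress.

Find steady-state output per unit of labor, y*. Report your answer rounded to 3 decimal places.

At the steady state, Δk = 0, so s·k^α = (n + δ)·k.
Dividing both sides by k: k^(1−α) = s / (n + δ).
k^0.5 = 0.39 / (0.014 + 0.042) = 0.39 / 0.056 = 6.9643
k* = 6.9643^(1/0.5) ≈ 48.5015
y* = (k*)^α = 48.5015^0.5 ≈ 6.9643

y* = 6.964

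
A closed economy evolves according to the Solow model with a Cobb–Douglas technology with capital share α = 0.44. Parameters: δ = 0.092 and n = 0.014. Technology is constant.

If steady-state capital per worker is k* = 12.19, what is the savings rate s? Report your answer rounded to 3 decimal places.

s ≈ 0.430

Steady state requires s·f(k) = (n + δ)·k, i.e. s·k^α = (n + δ)·k.
So s / (n + δ) = (k*)^(1−α) = 12.19^0.56 = 4.0566.
Therefore s = 4.0566 × (n + δ) = 4.0566 × 0.106 = 0.4300.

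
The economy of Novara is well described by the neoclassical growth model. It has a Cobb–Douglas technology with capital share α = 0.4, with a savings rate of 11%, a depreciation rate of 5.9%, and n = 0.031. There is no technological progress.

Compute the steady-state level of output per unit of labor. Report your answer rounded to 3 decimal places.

y* = 1.143

In steady state, investment equals break-even investment: s·k^α = (n + δ)·k.
Rearranging, k^(1−α) = s / (n + δ).
k^0.6 = 0.11 / (0.031 + 0.059) = 0.11 / 0.090 = 1.2222
k* = 1.2222^(1/0.6) ≈ 1.3971
y* = (k*)^α = 1.3971^0.4 ≈ 1.1431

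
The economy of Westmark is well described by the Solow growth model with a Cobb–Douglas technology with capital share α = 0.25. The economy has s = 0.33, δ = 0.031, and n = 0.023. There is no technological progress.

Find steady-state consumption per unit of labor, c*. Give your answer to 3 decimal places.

Steady state requires s·f(k) = (n + δ)·k, i.e. s·k^α = (n + δ)·k.
Dividing both sides by k: k^(1−α) = s / (n + δ).
k^0.75 = 0.33 / (0.023 + 0.031) = 0.33 / 0.054 = 6.1111
k* = 6.1111^(1/0.75) ≈ 11.1727
y* = (k*)^α = 11.1727^0.25 ≈ 1.8283
c* = (1 − s)·y* = (1 − 0.33) × 1.8283 ≈ 1.2250

c* ≈ 1.225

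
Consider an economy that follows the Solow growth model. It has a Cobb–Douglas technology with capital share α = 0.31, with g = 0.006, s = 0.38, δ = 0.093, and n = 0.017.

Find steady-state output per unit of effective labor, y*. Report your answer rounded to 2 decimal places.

y* ≈ 1.70

Steady state requires s·f(k) = (n + g + δ)·k, i.e. s·k^α = (n + g + δ)·k.
Rearranging, k^(1−α) = s / (n + g + δ).
k^0.69 = 0.38 / (0.017 + 0.006 + 0.093) = 0.38 / 0.116 = 3.2759
k* = 3.2759^(1/0.69) ≈ 5.5829
y* = (k*)^α = 5.5829^0.31 ≈ 1.7042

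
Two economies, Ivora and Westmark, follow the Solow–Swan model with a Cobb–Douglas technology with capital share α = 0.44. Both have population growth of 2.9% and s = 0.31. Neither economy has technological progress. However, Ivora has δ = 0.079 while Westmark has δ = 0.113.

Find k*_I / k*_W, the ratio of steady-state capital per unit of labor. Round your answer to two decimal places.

k*_I / k*_W ≈ 1.63

Steady-state k* = [s/(n + δ)]^(1/(1−α)), so the ratio is [ (s_I/(n + δ)_I) / (s_W/(n + δ)_W) ]^1.7857.
s_I/(n + δ)_I = 0.31/0.108 = 2.8704; s_W/(n + δ)_W = 0.31/0.142 = 2.1831.
Ratio = (2.8704/2.1831)^1.7857 = 1.3148^1.7857 ≈ 1.6302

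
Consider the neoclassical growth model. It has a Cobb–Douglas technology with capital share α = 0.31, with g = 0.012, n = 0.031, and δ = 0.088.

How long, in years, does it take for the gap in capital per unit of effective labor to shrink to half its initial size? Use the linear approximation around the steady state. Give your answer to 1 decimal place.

t_½ ≈ 7.7 years

Near the steady state the convergence rate is λ = (1 − α)(n + g + δ).
λ = (1 − 0.31) × 0.131 = 0.69 × 0.131 = 0.09039
Half-life = ln 2 / λ = 0.6931 / 0.09039 ≈ 7.67 years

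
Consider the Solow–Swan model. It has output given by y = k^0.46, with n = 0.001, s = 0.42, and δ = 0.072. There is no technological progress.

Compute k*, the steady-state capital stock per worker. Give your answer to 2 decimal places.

In steady state, investment equals break-even investment: s·k^α = (n + δ)·k.
Rearranging, k^(1−α) = s / (n + δ).
k^0.54 = 0.42 / (0.001 + 0.072) = 0.42 / 0.073 = 5.7534
k* = 5.7534^(1/0.54) ≈ 25.5428

k* = 25.54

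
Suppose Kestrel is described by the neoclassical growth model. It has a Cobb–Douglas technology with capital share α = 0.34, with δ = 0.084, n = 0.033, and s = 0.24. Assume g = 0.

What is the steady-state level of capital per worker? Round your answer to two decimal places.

k* = 2.97

At the steady state, Δk = 0, so s·k^α = (n + δ)·k.
Rearranging, k^(1−α) = s / (n + δ).
k^0.66 = 0.24 / (0.033 + 0.084) = 0.24 / 0.117 = 2.0513
k* = 2.0513^(1/0.66) ≈ 2.9701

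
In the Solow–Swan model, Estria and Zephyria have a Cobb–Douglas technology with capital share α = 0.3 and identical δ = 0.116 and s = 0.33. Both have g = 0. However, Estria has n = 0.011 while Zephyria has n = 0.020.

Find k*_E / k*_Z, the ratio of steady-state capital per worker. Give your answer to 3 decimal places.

Steady-state k* = [s/(n + δ)]^(1/(1−α)), so the ratio is [ (s_E/(n + δ)_E) / (s_Z/(n + δ)_Z) ]^1.4286.
s_E/(n + δ)_E = 0.33/0.127 = 2.5984; s_Z/(n + δ)_Z = 0.33/0.136 = 2.4265.
Ratio = (2.5984/2.4265)^1.4286 = 1.0708^1.4286 ≈ 1.1027

k*_E / k*_Z ≈ 1.103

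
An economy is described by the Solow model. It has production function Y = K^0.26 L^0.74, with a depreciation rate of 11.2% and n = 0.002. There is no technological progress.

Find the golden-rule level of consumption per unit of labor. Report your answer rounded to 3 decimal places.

At the golden rule, f'(k) = n + δ, so α·k^(α−1) = n + δ and k_gold = (α/(n + δ))^(1/(1−α)).
k_gold = (0.26/0.114)^(1/0.74) = 2.2807^1.3514 ≈ 3.0471
c_gold = f(k_gold) − (n + δ)·k_gold = 1.3360 − 0.114×3.0471 ≈ 0.9886

c_gold ≈ 0.989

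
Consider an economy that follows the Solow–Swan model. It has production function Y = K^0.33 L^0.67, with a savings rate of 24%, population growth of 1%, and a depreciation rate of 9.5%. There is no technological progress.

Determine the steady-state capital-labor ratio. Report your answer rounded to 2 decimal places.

k* ≈ 3.43

In steady state, investment equals break-even investment: s·k^α = (n + δ)·k.
Dividing both sides by k: k^(1−α) = s / (n + δ).
k^0.67 = 0.24 / (0.010 + 0.095) = 0.24 / 0.105 = 2.2857
k* = 2.2857^(1/0.67) ≈ 3.4344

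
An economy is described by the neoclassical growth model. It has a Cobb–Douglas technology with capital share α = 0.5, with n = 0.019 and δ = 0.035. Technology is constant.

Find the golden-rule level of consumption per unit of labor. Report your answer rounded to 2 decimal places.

c_gold ≈ 4.63

At the golden rule, f'(k) = n + δ, so α·k^(α−1) = n + δ and k_gold = (α/(n + δ))^(1/(1−α)).
k_gold = (0.5/0.054)^(1/0.5) = 9.2593^2 ≈ 85.7346
c_gold = f(k_gold) − (n + δ)·k_gold = 9.2593 − 0.054×85.7346 ≈ 4.6296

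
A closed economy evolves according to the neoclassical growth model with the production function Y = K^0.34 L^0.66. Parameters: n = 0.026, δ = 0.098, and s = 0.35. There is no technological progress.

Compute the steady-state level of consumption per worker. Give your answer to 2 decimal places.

At the steady state, Δk = 0, so s·k^α = (n + δ)·k.
Rearranging, k^(1−α) = s / (n + δ).
k^0.66 = 0.35 / (0.026 + 0.098) = 0.35 / 0.124 = 2.8226
k* = 2.8226^(1/0.66) ≈ 4.8173
y* = (k*)^α = 4.8173^0.34 ≈ 1.7067
c* = (1 − s)·y* = (1 − 0.35) × 1.7067 ≈ 1.1094

c* ≈ 1.11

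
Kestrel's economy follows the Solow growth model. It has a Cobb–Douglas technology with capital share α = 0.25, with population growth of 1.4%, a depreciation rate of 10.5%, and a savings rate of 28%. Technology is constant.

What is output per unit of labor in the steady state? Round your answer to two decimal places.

At the steady state, Δk = 0, so s·k^α = (n + δ)·k.
Dividing both sides by k: k^(1−α) = s / (n + δ).
k^0.75 = 0.28 / (0.014 + 0.105) = 0.28 / 0.119 = 2.3529
k* = 2.3529^(1/0.75) ≈ 3.1295
y* = (k*)^α = 3.1295^0.25 ≈ 1.3301

y* = 1.33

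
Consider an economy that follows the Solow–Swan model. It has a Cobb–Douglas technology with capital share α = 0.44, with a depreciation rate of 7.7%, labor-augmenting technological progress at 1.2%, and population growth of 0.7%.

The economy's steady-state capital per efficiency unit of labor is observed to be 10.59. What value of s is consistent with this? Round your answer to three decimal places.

s ≈ 0.360

Steady state requires s·f(k) = (n + g + δ)·k, i.e. s·k^α = (n + g + δ)·k.
So s / (n + g + δ) = (k*)^(1−α) = 10.59^0.56 = 3.7492.
Therefore s = 3.7492 × (n + g + δ) = 3.7492 × 0.096 = 0.3599.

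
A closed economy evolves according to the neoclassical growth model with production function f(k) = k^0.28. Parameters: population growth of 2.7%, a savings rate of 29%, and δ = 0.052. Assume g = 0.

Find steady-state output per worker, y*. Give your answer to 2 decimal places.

y* ≈ 1.66

In steady state, investment equals break-even investment: s·k^α = (n + δ)·k.
Rearranging, k^(1−α) = s / (n + δ).
k^0.72 = 0.29 / (0.027 + 0.052) = 0.29 / 0.079 = 3.6709
k* = 3.6709^(1/0.72) ≈ 6.0870
y* = (k*)^α = 6.0870^0.28 ≈ 1.6582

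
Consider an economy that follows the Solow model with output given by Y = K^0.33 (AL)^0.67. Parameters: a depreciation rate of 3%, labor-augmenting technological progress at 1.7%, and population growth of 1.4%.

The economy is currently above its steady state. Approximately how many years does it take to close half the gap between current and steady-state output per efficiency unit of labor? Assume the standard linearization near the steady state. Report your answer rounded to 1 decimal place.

Near the steady state the convergence rate is λ = (1 − α)(n + g + δ).
λ = (1 − 0.33) × 0.061 = 0.67 × 0.061 = 0.04087
Half-life = ln 2 / λ = 0.6931 / 0.04087 ≈ 16.96 years

half-life ≈ 17.0 years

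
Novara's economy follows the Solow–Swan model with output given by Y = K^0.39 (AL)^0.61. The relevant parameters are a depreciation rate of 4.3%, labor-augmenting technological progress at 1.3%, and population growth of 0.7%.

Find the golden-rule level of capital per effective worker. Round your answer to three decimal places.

The golden rule sets f'(k) = n + g + δ, i.e. α·k^(α−1) = n + g + δ.
So k^(1−α) = α / (n + g + δ) = 0.39 / 0.063 = 6.1905.
k_gold = 6.1905^(1/0.61) ≈ 19.8569

k_gold ≈ 19.857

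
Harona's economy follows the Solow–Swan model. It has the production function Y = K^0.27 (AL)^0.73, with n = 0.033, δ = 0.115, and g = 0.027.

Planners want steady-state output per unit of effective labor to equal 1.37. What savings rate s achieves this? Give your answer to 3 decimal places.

s ≈ 0.410

Steady state requires s·f(k) = (n + g + δ)·k, i.e. s·k^α = (n + g + δ)·k.
Since y* = [s/(n + g + δ)]^(α/(1−α)), we have s/(n + g + δ) = (y*)^((1−α)/α) = 1.37^2.7037 = 2.3423.
Therefore s = 2.3423 × (n + g + δ) = 2.3423 × 0.175 = 0.4099.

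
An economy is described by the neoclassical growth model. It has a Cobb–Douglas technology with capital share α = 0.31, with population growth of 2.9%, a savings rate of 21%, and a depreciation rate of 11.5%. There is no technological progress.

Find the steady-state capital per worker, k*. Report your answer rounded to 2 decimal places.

At the steady state, Δk = 0, so s·k^α = (n + δ)·k.
Dividing both sides by k: k^(1−α) = s / (n + δ).
k^0.69 = 0.21 / (0.029 + 0.115) = 0.21 / 0.144 = 1.4583
k* = 1.4583^(1/0.69) ≈ 1.7277

k* ≈ 1.73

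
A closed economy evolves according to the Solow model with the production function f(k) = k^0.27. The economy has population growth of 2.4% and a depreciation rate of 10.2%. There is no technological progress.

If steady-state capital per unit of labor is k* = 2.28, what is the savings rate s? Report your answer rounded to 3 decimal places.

s ≈ 0.230

In steady state, investment equals break-even investment: s·k^α = (n + δ)·k.
So s / (n + δ) = (k*)^(1−α) = 2.28^0.73 = 1.8251.
Therefore s = 1.8251 × (n + δ) = 1.8251 × 0.126 = 0.2300.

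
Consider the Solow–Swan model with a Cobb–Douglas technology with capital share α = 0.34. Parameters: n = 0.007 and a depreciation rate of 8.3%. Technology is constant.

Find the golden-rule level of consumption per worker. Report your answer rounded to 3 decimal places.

At the golden rule, f'(k) = n + δ, so α·k^(α−1) = n + δ and k_gold = (α/(n + δ))^(1/(1−α)).
k_gold = (0.34/0.090)^(1/0.66) = 3.7778^1.5152 ≈ 7.4926
c_gold = f(k_gold) − (n + δ)·k_gold = 1.9832 − 0.090×7.4926 ≈ 1.3089

c_gold ≈ 1.309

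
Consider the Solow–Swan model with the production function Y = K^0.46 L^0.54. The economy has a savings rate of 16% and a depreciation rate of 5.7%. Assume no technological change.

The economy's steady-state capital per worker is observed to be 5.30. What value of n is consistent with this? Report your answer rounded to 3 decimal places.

At the steady state, Δk = 0, so s·k^α = (n + δ)·k.
So s / (n + δ) = (k*)^(1−α) = 5.30^0.54 = 2.4610.
Therefore n + δ = s / 2.4610 = 0.16 / 2.4610 = 0.0650, so n = 0.0650 − 0.057 = 0.0080.

n ≈ 0.008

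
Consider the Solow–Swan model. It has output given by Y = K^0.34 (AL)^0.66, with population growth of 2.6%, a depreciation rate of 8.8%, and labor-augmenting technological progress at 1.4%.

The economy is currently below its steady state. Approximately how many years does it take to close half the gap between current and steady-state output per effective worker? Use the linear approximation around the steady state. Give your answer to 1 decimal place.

about 8.2 years

Near the steady state the convergence rate is λ = (1 − α)(n + g + δ).
λ = (1 − 0.34) × 0.128 = 0.66 × 0.128 = 0.08448
Half-life = ln 2 / λ = 0.6931 / 0.08448 ≈ 8.20 years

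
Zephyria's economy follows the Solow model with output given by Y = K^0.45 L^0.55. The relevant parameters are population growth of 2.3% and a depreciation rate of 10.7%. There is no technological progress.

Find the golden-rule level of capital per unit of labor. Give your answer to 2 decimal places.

k_gold ≈ 9.56

The golden rule sets f'(k) = n + δ, i.e. α·k^(α−1) = n + δ.
So k^(1−α) = α / (n + δ) = 0.45 / 0.130 = 3.4615.
k_gold = 3.4615^(1/0.55) ≈ 9.5605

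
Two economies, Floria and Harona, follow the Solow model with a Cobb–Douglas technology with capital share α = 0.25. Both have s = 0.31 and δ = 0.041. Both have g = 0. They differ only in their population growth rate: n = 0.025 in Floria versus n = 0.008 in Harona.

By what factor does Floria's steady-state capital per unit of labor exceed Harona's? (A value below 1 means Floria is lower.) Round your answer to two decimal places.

Steady-state k* = [s/(n + δ)]^(1/(1−α)), so the ratio is [ (s_F/(n + δ)_F) / (s_H/(n + δ)_H) ]^1.3333.
s_F/(n + δ)_F = 0.31/0.066 = 4.6970; s_H/(n + δ)_H = 0.31/0.049 = 6.3265.
Ratio = (4.6970/6.3265)^1.3333 = 0.7424^1.3333 ≈ 0.6722

k*_F / k*_H ≈ 0.67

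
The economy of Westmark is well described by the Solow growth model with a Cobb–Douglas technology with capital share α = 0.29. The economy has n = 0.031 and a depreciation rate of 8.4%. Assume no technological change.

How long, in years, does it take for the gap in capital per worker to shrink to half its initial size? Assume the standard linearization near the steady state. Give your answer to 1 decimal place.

Near the steady state the convergence rate is λ = (1 − α)(n + δ).
λ = (1 − 0.29) × 0.115 = 0.71 × 0.115 = 0.08165
Half-life = ln 2 / λ = 0.6931 / 0.08165 ≈ 8.49 years

about 8.5 years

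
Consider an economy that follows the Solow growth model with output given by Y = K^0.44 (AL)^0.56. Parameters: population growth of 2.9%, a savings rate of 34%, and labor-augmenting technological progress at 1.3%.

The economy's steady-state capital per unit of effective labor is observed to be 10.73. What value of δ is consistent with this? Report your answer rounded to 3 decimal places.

δ ≈ 0.048

Steady state requires s·f(k) = (n + g + δ)·k, i.e. s·k^α = (n + g + δ)·k.
So s / (n + g + δ) = (k*)^(1−α) = 10.73^0.56 = 3.7769.
Therefore n + g + δ = s / 3.7769 = 0.34 / 3.7769 = 0.0900, so δ = 0.0900 − 0.042 = 0.0480.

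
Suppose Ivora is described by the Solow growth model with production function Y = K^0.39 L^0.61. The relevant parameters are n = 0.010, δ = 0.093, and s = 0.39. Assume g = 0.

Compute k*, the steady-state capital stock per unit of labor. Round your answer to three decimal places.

k* = 8.870

In steady state, investment equals break-even investment: s·k^α = (n + δ)·k.
Rearranging, k^(1−α) = s / (n + δ).
k^0.61 = 0.39 / (0.010 + 0.093) = 0.39 / 0.103 = 3.7864
k* = 3.7864^(1/0.61) ≈ 8.8698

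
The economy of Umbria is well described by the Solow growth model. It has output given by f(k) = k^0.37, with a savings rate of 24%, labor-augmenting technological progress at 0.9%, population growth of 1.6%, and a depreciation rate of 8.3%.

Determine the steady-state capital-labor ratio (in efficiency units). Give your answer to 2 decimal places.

k* = 3.55

In steady state, investment equals break-even investment: s·k^α = (n + g + δ)·k.
Dividing both sides by k: k^(1−α) = s / (n + g + δ).
k^0.63 = 0.24 / (0.016 + 0.009 + 0.083) = 0.24 / 0.108 = 2.2222
k* = 2.2222^(1/0.63) ≈ 3.5518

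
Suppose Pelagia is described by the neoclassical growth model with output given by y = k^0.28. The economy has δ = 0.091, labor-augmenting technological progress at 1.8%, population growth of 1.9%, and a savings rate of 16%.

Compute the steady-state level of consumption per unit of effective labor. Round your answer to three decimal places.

At the steady state, Δk = 0, so s·k^α = (n + g + δ)·k.
Rearranging, k^(1−α) = s / (n + g + δ).
k^0.72 = 0.16 / (0.019 + 0.018 + 0.091) = 0.16 / 0.128 = 1.2500
k* = 1.2500^(1/0.72) ≈ 1.3633
y* = (k*)^α = 1.3633^0.28 ≈ 1.0907
c* = (1 − s)·y* = (1 − 0.16) × 1.0907 ≈ 0.9162

c* ≈ 0.916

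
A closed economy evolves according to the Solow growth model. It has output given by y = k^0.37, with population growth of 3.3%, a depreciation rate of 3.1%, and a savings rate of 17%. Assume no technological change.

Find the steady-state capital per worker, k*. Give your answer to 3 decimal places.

In steady state, investment equals break-even investment: s·k^α = (n + δ)·k.
Rearranging, k^(1−α) = s / (n + δ).
k^0.63 = 0.17 / (0.033 + 0.031) = 0.17 / 0.064 = 2.6563
k* = 2.6563^(1/0.63) ≈ 4.7147

k* ≈ 4.715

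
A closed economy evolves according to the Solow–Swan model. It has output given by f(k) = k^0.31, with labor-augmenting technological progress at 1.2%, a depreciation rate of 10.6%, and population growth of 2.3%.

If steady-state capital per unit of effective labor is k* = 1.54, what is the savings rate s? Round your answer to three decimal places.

In steady state, investment equals break-even investment: s·k^α = (n + g + δ)·k.
So s / (n + g + δ) = (k*)^(1−α) = 1.54^0.69 = 1.3471.
Therefore s = 1.3471 × (n + g + δ) = 1.3471 × 0.141 = 0.1899.

s ≈ 0.190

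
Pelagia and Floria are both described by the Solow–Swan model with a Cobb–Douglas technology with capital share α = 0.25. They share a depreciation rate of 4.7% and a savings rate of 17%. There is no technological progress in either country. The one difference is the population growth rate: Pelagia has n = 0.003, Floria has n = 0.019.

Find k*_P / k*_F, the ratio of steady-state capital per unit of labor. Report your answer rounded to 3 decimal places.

ratio ≈ 1.448

Steady-state k* = [s/(n + δ)]^(1/(1−α)), so the ratio is [ (s_P/(n + δ)_P) / (s_F/(n + δ)_F) ]^1.3333.
s_P/(n + δ)_P = 0.17/0.050 = 3.4000; s_F/(n + δ)_F = 0.17/0.066 = 2.5758.
Ratio = (3.4000/2.5758)^1.3333 = 1.3200^1.3333 ≈ 1.4480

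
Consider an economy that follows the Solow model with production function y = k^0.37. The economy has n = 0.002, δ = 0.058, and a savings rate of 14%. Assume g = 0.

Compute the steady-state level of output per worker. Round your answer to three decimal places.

y* ≈ 1.645

In steady state, investment equals break-even investment: s·k^α = (n + δ)·k.
Dividing both sides by k: k^(1−α) = s / (n + δ).
k^0.63 = 0.14 / (0.002 + 0.058) = 0.14 / 0.060 = 2.3333
k* = 2.3333^(1/0.63) ≈ 3.8378
y* = (k*)^α = 3.8378^0.37 ≈ 1.6448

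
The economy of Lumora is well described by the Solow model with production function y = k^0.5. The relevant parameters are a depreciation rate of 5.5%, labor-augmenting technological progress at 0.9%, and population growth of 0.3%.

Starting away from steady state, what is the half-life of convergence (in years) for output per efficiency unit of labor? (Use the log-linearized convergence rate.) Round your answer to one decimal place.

t_½ ≈ 20.7 years

Near the steady state the convergence rate is λ = (1 − α)(n + g + δ).
λ = (1 − 0.5) × 0.067 = 0.5 × 0.067 = 0.0335
Half-life = ln 2 / λ = 0.6931 / 0.0335 ≈ 20.69 years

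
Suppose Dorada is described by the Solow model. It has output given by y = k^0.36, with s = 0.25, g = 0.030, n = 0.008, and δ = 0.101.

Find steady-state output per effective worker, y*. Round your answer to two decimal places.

y* = 1.39

At the steady state, Δk = 0, so s·k^α = (n + g + δ)·k.
Dividing both sides by k: k^(1−α) = s / (n + g + δ).
k^0.64 = 0.25 / (0.008 + 0.030 + 0.101) = 0.25 / 0.139 = 1.7986
k* = 1.7986^(1/0.64) ≈ 2.5023
y* = (k*)^α = 2.5023^0.36 ≈ 1.3912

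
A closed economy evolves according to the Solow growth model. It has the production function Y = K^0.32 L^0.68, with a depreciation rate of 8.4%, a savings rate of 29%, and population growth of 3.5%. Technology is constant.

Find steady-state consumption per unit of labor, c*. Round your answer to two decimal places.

c* ≈ 1.08

In steady state, investment equals break-even investment: s·k^α = (n + δ)·k.
Dividing both sides by k: k^(1−α) = s / (n + δ).
k^0.68 = 0.29 / (0.035 + 0.084) = 0.29 / 0.119 = 2.4370
k* = 2.4370^(1/0.68) ≈ 3.7060
y* = (k*)^α = 3.7060^0.32 ≈ 1.5207
c* = (1 − s)·y* = (1 − 0.29) × 1.5207 ≈ 1.0797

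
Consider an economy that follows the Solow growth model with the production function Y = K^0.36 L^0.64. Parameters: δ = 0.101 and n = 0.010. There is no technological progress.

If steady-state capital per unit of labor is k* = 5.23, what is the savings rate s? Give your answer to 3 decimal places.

s ≈ 0.320

At the steady state, Δk = 0, so s·k^α = (n + δ)·k.
So s / (n + δ) = (k*)^(1−α) = 5.23^0.64 = 2.8830.
Therefore s = 2.8830 × (n + δ) = 2.8830 × 0.111 = 0.3200.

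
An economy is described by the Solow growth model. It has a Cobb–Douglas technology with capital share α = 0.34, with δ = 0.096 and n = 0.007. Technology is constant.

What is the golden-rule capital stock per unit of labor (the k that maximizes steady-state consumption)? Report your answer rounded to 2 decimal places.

The golden rule sets f'(k) = n + δ, i.e. α·k^(α−1) = n + δ.
So k^(1−α) = α / (n + δ) = 0.34 / 0.103 = 3.3010.
k_gold = 3.3010^(1/0.66) ≈ 6.1070

k_gold ≈ 6.11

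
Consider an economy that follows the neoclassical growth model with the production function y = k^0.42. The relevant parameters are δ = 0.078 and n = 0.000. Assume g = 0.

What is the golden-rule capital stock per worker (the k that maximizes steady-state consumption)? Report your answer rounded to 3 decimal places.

The golden rule sets f'(k) = n + δ, i.e. α·k^(α−1) = n + δ.
So k^(1−α) = α / (n + δ) = 0.42 / 0.078 = 5.3846.
k_gold = 5.3846^(1/0.58) ≈ 18.2226

k_gold ≈ 18.223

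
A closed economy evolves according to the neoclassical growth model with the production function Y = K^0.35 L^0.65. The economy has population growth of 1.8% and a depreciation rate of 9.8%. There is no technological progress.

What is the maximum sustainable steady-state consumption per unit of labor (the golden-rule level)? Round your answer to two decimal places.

c_gold ≈ 1.18

At the golden rule, f'(k) = n + δ, so α·k^(α−1) = n + δ and k_gold = (α/(n + δ))^(1/(1−α)).
k_gold = (0.35/0.116)^(1/0.65) = 3.0172^1.5385 ≈ 5.4685
c_gold = f(k_gold) − (n + δ)·k_gold = 1.8124 − 0.116×5.4685 ≈ 1.1781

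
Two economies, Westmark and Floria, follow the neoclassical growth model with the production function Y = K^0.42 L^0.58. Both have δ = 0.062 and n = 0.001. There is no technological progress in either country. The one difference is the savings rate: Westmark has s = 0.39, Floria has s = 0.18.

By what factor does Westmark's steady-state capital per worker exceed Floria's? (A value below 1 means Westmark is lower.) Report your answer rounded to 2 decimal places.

Steady-state k* = [s/(n + δ)]^(1/(1−α)), so the ratio is [ (s_W/(n + δ)_W) / (s_F/(n + δ)_F) ]^1.7241.
s_W/(n + δ)_W = 0.39/0.063 = 6.1905; s_F/(n + δ)_F = 0.18/0.063 = 2.8571.
Ratio = (6.1905/2.8571)^1.7241 = 2.1667^1.7241 ≈ 3.7927

k*_W / k*_F ≈ 3.79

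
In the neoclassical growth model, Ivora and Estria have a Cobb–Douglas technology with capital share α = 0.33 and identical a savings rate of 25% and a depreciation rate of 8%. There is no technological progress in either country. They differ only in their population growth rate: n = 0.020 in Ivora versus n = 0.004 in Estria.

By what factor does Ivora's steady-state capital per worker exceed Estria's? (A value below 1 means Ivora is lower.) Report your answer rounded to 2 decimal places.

ratio ≈ 0.77

Steady-state k* = [s/(n + δ)]^(1/(1−α)), so the ratio is [ (s_I/(n + δ)_I) / (s_E/(n + δ)_E) ]^1.4925.
s_I/(n + δ)_I = 0.25/0.100 = 2.5000; s_E/(n + δ)_E = 0.25/0.084 = 2.9762.
Ratio = (2.5000/2.9762)^1.4925 = 0.8400^1.4925 ≈ 0.7709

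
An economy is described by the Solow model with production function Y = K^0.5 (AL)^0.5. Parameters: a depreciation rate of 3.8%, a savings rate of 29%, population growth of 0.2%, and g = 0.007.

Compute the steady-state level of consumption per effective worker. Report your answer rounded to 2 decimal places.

Steady state requires s·f(k) = (n + g + δ)·k, i.e. s·k^α = (n + g + δ)·k.
Dividing both sides by k: k^(1−α) = s / (n + g + δ).
k^0.5 = 0.29 / (0.002 + 0.007 + 0.038) = 0.29 / 0.047 = 6.1702
k* = 6.1702^(1/0.5) ≈ 38.0714
y* = (k*)^α = 38.0714^0.5 ≈ 6.1702
c* = (1 − s)·y* = (1 − 0.29) × 6.1702 ≈ 4.3808

c* ≈ 4.38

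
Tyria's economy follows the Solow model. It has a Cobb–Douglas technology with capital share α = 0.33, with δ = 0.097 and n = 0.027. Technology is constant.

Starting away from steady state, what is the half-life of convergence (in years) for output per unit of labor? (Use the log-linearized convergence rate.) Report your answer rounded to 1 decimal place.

Near the steady state the convergence rate is λ = (1 − α)(n + δ).
λ = (1 − 0.33) × 0.124 = 0.67 × 0.124 = 0.08308
Half-life = ln 2 / λ = 0.6931 / 0.08308 ≈ 8.34 years

t_½ ≈ 8.3 years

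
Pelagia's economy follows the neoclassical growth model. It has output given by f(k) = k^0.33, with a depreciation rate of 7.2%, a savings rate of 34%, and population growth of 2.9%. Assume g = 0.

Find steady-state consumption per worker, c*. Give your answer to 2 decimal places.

c* = 1.20

In steady state, investment equals break-even investment: s·k^α = (n + δ)·k.
Rearranging, k^(1−α) = s / (n + δ).
k^0.67 = 0.34 / (0.029 + 0.072) = 0.34 / 0.101 = 3.3663
k* = 3.3663^(1/0.67) ≈ 6.1206
y* = (k*)^α = 6.1206^0.33 ≈ 1.8182
c* = (1 − s)·y* = (1 − 0.34) × 1.8182 ≈ 1.2000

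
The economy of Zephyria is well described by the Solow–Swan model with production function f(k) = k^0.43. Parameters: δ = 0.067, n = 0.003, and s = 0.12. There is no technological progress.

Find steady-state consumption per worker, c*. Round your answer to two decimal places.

Steady state requires s·f(k) = (n + δ)·k, i.e. s·k^α = (n + δ)·k.
Rearranging, k^(1−α) = s / (n + δ).
k^0.57 = 0.12 / (0.003 + 0.067) = 0.12 / 0.070 = 1.7143
k* = 1.7143^(1/0.57) ≈ 2.5744
y* = (k*)^α = 2.5744^0.43 ≈ 1.5017
c* = (1 − s)·y* = (1 − 0.12) × 1.5017 ≈ 1.3215

c* = 1.32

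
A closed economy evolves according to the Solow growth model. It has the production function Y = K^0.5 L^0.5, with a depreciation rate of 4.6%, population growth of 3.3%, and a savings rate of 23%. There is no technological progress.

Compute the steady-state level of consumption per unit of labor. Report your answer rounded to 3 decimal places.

In steady state, investment equals break-even investment: s·k^α = (n + δ)·k.
Dividing both sides by k: k^(1−α) = s / (n + δ).
k^0.5 = 0.23 / (0.033 + 0.046) = 0.23 / 0.079 = 2.9114
k* = 2.9114^(1/0.5) ≈ 8.4762
y* = (k*)^α = 8.4762^0.5 ≈ 2.9114
c* = (1 − s)·y* = (1 − 0.23) × 2.9114 ≈ 2.2418

c* ≈ 2.242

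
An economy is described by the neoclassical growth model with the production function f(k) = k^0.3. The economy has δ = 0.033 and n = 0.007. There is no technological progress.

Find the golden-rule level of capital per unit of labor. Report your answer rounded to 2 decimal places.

k_gold ≈ 17.79

The golden rule sets f'(k) = n + δ, i.e. α·k^(α−1) = n + δ.
So k^(1−α) = α / (n + δ) = 0.3 / 0.040 = 7.5000.
k_gold = 7.5000^(1/0.7) ≈ 17.7864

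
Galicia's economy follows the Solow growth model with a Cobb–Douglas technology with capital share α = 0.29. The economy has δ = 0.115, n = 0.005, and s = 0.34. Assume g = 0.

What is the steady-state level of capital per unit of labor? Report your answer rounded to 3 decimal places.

In steady state, investment equals break-even investment: s·k^α = (n + δ)·k.
Dividing both sides by k: k^(1−α) = s / (n + δ).
k^0.71 = 0.34 / (0.005 + 0.115) = 0.34 / 0.120 = 2.8333
k* = 2.8333^(1/0.71) ≈ 4.3354

k* ≈ 4.335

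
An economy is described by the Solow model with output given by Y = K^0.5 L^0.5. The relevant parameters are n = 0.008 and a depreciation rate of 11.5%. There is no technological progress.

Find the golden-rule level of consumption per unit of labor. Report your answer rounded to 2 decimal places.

c_gold ≈ 2.03

At the golden rule, f'(k) = n + δ, so α·k^(α−1) = n + δ and k_gold = (α/(n + δ))^(1/(1−α)).
k_gold = (0.5/0.123)^(1/0.5) = 4.0650^2 ≈ 16.5242
c_gold = f(k_gold) − (n + δ)·k_gold = 4.0650 − 0.123×16.5242 ≈ 2.0325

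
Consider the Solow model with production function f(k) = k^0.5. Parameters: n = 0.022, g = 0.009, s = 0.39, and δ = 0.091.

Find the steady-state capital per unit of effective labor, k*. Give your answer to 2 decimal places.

In steady state, investment equals break-even investment: s·k^α = (n + g + δ)·k.
Rearranging, k^(1−α) = s / (n + g + δ).
k^0.5 = 0.39 / (0.022 + 0.009 + 0.091) = 0.39 / 0.122 = 3.1967
k* = 3.1967^(1/0.5) ≈ 10.2189

k* = 10.22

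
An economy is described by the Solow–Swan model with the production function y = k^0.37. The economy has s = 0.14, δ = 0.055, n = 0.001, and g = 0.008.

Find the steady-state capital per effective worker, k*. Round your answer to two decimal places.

Steady state requires s·f(k) = (n + g + δ)·k, i.e. s·k^α = (n + g + δ)·k.
Dividing both sides by k: k^(1−α) = s / (n + g + δ).
k^0.63 = 0.14 / (0.001 + 0.008 + 0.055) = 0.14 / 0.064 = 2.1875
k* = 2.1875^(1/0.63) ≈ 3.4642

k* = 3.46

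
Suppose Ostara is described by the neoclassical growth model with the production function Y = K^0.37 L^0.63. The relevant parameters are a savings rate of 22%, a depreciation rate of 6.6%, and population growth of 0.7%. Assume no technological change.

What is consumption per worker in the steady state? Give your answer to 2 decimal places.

c* = 1.49

At the steady state, Δk = 0, so s·k^α = (n + δ)·k.
Rearranging, k^(1−α) = s / (n + δ).
k^0.63 = 0.22 / (0.007 + 0.066) = 0.22 / 0.073 = 3.0137
k* = 3.0137^(1/0.63) ≈ 5.7607
y* = (k*)^α = 5.7607^0.37 ≈ 1.9115
c* = (1 − s)·y* = (1 − 0.22) × 1.9115 ≈ 1.4910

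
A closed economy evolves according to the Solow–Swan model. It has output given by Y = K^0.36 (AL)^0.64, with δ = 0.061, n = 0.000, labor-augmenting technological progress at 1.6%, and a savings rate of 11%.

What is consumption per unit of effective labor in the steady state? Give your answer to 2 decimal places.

c* ≈ 1.09

Steady state requires s·f(k) = (n + g + δ)·k, i.e. s·k^α = (n + g + δ)·k.
Rearranging, k^(1−α) = s / (n + g + δ).
k^0.64 = 0.11 / (0.000 + 0.016 + 0.061) = 0.11 / 0.077 = 1.4286
k* = 1.4286^(1/0.64) ≈ 1.7460
y* = (k*)^α = 1.7460^0.36 ≈ 1.2222
c* = (1 − s)·y* = (1 − 0.11) × 1.2222 ≈ 1.0878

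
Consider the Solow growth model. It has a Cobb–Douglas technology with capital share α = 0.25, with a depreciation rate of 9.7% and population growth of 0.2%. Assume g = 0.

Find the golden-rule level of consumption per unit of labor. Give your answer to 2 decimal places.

At the golden rule, f'(k) = n + δ, so α·k^(α−1) = n + δ and k_gold = (α/(n + δ))^(1/(1−α)).
k_gold = (0.25/0.099)^(1/0.75) = 2.5253^1.3333 ≈ 3.4388
c_gold = f(k_gold) − (n + δ)·k_gold = 1.3618 − 0.099×3.4388 ≈ 1.0214

c_gold ≈ 1.02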